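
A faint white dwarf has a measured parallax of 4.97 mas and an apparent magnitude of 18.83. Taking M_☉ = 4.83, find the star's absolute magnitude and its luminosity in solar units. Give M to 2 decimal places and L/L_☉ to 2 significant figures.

M ≈ 12.31; L/L_☉ ≈ 1.0×10^-3

d = 1/p = 1000/4.97 mas = 201.2 pc
M = m − 5 log₁₀ d + 5 = 18.83 − 5·2.3036 + 5 = 12.312
M − M_☉ = 12.312 − 4.83 = 7.482
L/L_☉ = 10^(−0.4 × 7.482) = 1.017×10^-3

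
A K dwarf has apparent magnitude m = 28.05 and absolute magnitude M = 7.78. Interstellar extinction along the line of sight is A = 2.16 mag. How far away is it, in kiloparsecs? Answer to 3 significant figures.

m − M = 5 log₁₀(d/10 pc) + A  ⇒  28.05 − (7.78) − 2.16 = 5 log₁₀(d/10)
18.110 = 5 log₁₀(d/10)
log₁₀ d = (m − M − A)/5 + 1 = 4.6220
d = 10^4.6220 = 41880 pc
= 41.88 kpc

d ≈ 41.9 kpc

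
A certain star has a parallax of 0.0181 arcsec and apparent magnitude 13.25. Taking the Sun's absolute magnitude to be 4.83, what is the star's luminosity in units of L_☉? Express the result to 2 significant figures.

L/L_☉ ≈ 0.013

d = 1/p = 1/0.0181″ = 55.25 pc
M = m − 5 log₁₀ d + 5 = 13.25 − 5·1.7423 + 5 = 9.538
M − M_☉ = 9.538 − 4.83 = 4.708
L/L_☉ = 10^(−0.4 × 4.708) = 0.01308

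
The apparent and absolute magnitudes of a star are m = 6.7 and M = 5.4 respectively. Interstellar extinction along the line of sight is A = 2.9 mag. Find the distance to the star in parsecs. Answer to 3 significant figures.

m − M = 5 log₁₀(d/10 pc) + A  ⇒  6.7 − (5.4) − 2.9 = 5 log₁₀(d/10)
-1.600 = 5 log₁₀(d/10)
log₁₀ d = (m − M − A)/5 + 1 = 0.6800
d = 10^0.6800 = 4.786 pc

d ≈ 4.79 pc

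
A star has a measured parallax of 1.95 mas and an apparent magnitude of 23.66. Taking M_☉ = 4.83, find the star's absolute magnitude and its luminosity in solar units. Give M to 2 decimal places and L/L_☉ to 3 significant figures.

M ≈ 15.11; L/L_☉ ≈ 7.73×10^-5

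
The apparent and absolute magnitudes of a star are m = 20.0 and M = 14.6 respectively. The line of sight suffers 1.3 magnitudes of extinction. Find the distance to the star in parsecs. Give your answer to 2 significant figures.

m − M = 5 log₁₀(d/10 pc) + A  ⇒  20.0 − (14.6) − 1.3 = 5 log₁₀(d/10)
4.100 = 5 log₁₀(d/10)
log₁₀ d = (m − M − A)/5 + 1 = 1.8200
d = 10^1.8200 = 66.07 pc

d ≈ 66 pc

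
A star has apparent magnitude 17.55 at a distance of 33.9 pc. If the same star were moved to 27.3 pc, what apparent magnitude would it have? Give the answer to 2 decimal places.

m ≈ 17.08

Flux ∝ 1/d², so Δm = 5 log₁₀(d₂/d₁) = 5 log₁₀(27.3/33.9) = -0.470
m₂ = m₁ + Δm = 17.55 + (-0.470) = 17.080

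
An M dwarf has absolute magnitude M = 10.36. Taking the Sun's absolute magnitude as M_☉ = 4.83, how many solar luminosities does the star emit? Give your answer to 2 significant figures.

L/L_☉ ≈ 6.1×10^-3

M − M_☉ = 10.36 − 4.83 = 5.530
L/L_☉ = 10^(−0.4 (M − M_☉)) = 10^-2.212 = 6.138×10^-3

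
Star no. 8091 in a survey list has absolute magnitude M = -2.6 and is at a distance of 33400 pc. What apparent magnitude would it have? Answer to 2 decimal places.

m ≈ 15.02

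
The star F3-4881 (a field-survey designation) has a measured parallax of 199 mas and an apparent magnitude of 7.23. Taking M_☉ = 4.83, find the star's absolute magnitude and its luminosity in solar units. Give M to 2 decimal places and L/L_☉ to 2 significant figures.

d = 1/p = 1000/199 mas = 5.025 pc
M = m − 5 log₁₀ d + 5 = 7.23 − 5·0.7011 + 5 = 8.724
M − M_☉ = 8.724 − 4.83 = 3.894
L/L_☉ = 10^(−0.4 × 3.894) = 0.02769

M ≈ 8.72; L/L_☉ ≈ 0.028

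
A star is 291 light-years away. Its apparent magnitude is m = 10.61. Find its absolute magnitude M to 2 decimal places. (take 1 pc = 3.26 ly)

M ≈ 5.86

d = 291 ly / 3.26 = 89.26 pc
5 log₁₀(d/10 pc) = 5 log₁₀(89.26) − 5 = 4.753
M = m − 5 log₁₀(d/10) = 10.61 − 4.753 = 5.857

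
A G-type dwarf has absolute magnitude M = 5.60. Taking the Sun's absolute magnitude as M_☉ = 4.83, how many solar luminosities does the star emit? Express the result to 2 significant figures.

L/L_☉ ≈ 0.49

M − M_☉ = 5.60 − 4.83 = 0.770
L/L_☉ = 10^(−0.4 (M − M_☉)) = 10^-0.308 = 0.4920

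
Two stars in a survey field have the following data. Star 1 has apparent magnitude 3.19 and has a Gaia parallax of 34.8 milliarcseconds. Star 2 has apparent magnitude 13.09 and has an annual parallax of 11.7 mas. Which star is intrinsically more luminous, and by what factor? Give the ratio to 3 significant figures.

Star 1 is more luminous, by a factor of 1030.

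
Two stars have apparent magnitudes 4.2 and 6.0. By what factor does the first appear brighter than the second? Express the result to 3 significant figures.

Δm = 4.2 − (6.0) = -1.8
Flux ratio = 10^(−0.4 Δm) = 10^(−0.4 × -1.8) = 10^0.720 = 5.248

5.25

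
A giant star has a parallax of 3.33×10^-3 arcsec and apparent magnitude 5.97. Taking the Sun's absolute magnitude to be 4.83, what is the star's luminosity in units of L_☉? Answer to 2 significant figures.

d = 1/p = 1/3.33×10^-3″ = 300.3 pc
M = m − 5 log₁₀ d + 5 = 5.97 − 5·2.4776 + 5 = -1.418
M − M_☉ = -1.418 − 4.83 = -6.248
L/L_☉ = 10^(−0.4 × -6.248) = 315.6

L/L_☉ ≈ 320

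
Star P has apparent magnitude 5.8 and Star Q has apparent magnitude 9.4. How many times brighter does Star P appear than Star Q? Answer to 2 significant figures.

Magnitude difference = -3.6
Flux ratio = 10^(−0.4 Δm) = 10^(−0.4 × -3.6) = 10^1.440 = 27.54

28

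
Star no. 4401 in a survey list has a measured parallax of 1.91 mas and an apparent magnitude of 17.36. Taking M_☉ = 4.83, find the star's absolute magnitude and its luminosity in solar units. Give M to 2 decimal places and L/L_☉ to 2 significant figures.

d = 1/p = 1000/1.91 mas = 523.6 pc
M = m − 5 log₁₀ d + 5 = 17.36 − 5·2.7190 + 5 = 8.765
M − M_☉ = 8.765 − 4.83 = 3.935
L/L_☉ = 10^(−0.4 × 3.935) = 0.02666

M ≈ 8.77; L/L_☉ ≈ 0.027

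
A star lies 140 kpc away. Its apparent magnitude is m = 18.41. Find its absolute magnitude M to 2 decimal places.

M ≈ -2.32

d = 140 kpc = 140000 pc
5 log₁₀(d/10 pc) = 5 log₁₀(140000) − 5 = 20.731
M = m − 5 log₁₀(d/10) = 18.41 − 20.731 = -2.321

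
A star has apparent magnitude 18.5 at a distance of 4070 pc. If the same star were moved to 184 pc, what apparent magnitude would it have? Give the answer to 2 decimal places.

m ≈ 11.78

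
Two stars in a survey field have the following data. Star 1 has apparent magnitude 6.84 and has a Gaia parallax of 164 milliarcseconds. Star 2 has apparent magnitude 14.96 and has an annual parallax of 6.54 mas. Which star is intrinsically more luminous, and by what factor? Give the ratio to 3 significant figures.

Star 1: p = 164 mas = 0.164″ → d = 1/p = 6.098 pc
Star 1: M = m − 5 log₁₀ d + 5 = 6.84 − 5·0.7852 + 5 = 7.914
Star 2: p = 6.54 mas = 6.54×10^-3″ → d = 1/p = 152.9 pc
Star 2: M = m − 5 log₁₀ d + 5 = 14.96 − 5·2.1844 + 5 = 9.038
ΔM = M_1 − M_2 = 7.914 − (9.038) = -1.124; smaller M is more luminous → Star 1.
L ratio = 10^(0.4 |ΔM|) = 10^0.449 = 2.815

Star 1 is more luminous, by a factor of 2.81.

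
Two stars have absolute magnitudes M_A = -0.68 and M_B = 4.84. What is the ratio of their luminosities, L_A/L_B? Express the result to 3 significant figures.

ΔM = M_A − M_B = -5.52
L_A/L_B = 10^(−0.4 ΔM) = 10^2.208 = 161.4

L_A/L_B ≈ 161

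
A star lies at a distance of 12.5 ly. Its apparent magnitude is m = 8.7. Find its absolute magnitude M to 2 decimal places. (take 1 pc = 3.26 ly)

d = 12.5 ly / 3.26 = 3.834 pc
5 log₁₀(d/10 pc) = 5 log₁₀(3.834) − 5 = -2.082
M = m − 5 log₁₀(d/10) = 8.7 + 2.082 = 10.782

M ≈ 10.78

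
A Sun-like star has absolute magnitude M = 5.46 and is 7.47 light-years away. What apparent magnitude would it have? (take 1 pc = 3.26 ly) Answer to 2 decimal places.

d = 7.47 ly / 3.26 = 2.291 pc
m = M + 5 log₁₀ d − 5 = 5.46 + 5·0.3601 − 5 = 2.261

m ≈ 2.26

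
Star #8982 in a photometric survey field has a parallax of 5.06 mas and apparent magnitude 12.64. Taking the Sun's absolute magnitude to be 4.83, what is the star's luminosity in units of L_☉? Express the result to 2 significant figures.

d = 1/p = 1000/5.06 mas = 197.6 pc
M = m − 5 log₁₀ d + 5 = 12.64 − 5·2.2958 + 5 = 6.161
M − M_☉ = 6.161 − 4.83 = 1.331
L/L_☉ = 10^(−0.4 × 1.331) = 0.2936

L/L_☉ ≈ 0.29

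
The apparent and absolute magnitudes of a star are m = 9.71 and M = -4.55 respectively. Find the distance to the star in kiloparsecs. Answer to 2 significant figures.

μ = m − M = 14.260
m − M = 5 log₁₀ d − 5
log₁₀ d = (m − M)/5 + 1 = 3.8520
d = 10^3.8520 = 7112 pc
= 7.112 kpc

d ≈ 7.1 kpc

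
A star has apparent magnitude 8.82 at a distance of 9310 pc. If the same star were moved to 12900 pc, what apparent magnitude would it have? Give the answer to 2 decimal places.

m ≈ 9.53

Flux ∝ 1/d², so Δm = 5 log₁₀(d₂/d₁) = 5 log₁₀(12900/9310) = 0.708
m₂ = m₁ + Δm = 8.82 + (0.708) = 9.528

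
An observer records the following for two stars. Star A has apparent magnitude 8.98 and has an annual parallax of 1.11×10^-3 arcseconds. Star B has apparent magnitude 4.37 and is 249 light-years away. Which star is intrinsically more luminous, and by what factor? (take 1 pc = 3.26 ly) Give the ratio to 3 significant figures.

Star A: d = 1/p = 1/1.11×10^-3″ = 900.9 pc
Star A: M = m − 5 log₁₀ d + 5 = 8.98 − 5·2.9547 + 5 = -0.793
Star B: d = 249 ly / 3.26 = 76.38 pc
Star B: M = m − 5 log₁₀ d + 5 = 4.37 − 5·1.8830 + 5 = -0.045
ΔM = M_A − M_B = -0.793 − (-0.045) = -0.748; smaller M is more luminous → Star A.
L ratio = 10^(0.4 |ΔM|) = 10^0.299 = 1.992

Star A is more luminous, by a factor of 1.99.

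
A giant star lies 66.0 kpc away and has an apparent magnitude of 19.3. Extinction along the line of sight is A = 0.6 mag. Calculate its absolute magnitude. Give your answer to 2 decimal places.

d = 66.0 kpc = 66000 pc
5 log₁₀(d/10 pc) = 5 log₁₀(66000) − 5 = 19.098
M = m − 5 log₁₀(d/10) − A = 19.3 − 19.098 − 0.6 = -0.398

M ≈ -0.40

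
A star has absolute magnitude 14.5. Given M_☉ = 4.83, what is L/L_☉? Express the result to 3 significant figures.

M − M_☉ = 14.5 − 4.83 = 9.670
L/L_☉ = 10^(−0.4 (M − M_☉)) = 10^-3.868 = 1.355×10^-4

L/L_☉ ≈ 1.36×10^-4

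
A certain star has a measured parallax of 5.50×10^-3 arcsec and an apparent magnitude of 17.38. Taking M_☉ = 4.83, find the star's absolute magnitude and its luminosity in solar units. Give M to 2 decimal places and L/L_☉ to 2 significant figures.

d = 1/p = 1/5.50×10^-3″ = 181.8 pc
M = m − 5 log₁₀ d + 5 = 17.38 − 5·2.2596 + 5 = 11.082
M − M_☉ = 11.082 − 4.83 = 6.252
L/L_☉ = 10^(−0.4 × 6.252) = 3.157×10^-3

M ≈ 11.08; L/L_☉ ≈ 3.2×10^-3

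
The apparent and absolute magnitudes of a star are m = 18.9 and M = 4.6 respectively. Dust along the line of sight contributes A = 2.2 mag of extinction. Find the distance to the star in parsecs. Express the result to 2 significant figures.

m − M = 5 log₁₀(d/10 pc) + A  ⇒  18.9 − (4.6) − 2.2 = 5 log₁₀(d/10)
12.100 = 5 log₁₀(d/10)
log₁₀ d = (m − M − A)/5 + 1 = 3.4200
d = 10^3.4200 = 2630 pc

d ≈ 2600 pc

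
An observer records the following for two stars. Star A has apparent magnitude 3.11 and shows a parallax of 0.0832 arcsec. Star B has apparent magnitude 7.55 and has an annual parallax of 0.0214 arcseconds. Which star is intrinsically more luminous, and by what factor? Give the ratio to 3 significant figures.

Star A is more luminous, by a factor of 3.95.

Star A: d = 1/p = 1/0.0832″ = 12.02 pc
Star A: M = m − 5 log₁₀ d + 5 = 3.11 − 5·1.0799 + 5 = 2.711
Star B: d = 1/p = 1/0.0214″ = 46.73 pc
Star B: M = m − 5 log₁₀ d + 5 = 7.55 − 5·1.6696 + 5 = 4.202
ΔM = M_A − M_B = 2.711 − (4.202) = -1.491; smaller M is more luminous → Star A.
L ratio = 10^(0.4 |ΔM|) = 10^0.597 = 3.950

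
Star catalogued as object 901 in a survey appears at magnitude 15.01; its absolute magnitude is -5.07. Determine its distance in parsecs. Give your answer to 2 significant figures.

d ≈ 100000 pc

μ = m − M = 20.080
m − M = 5 log₁₀ d − 5
log₁₀ d = (m − M)/5 + 1 = 5.0160
d = 10^5.0160 = 103800 pc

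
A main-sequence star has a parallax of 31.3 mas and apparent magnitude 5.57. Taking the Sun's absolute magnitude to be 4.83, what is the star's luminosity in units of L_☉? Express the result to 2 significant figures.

d = 1/p = 1000/31.3 mas = 31.95 pc
M = m − 5 log₁₀ d + 5 = 5.57 − 5·1.5045 + 5 = 3.048
M − M_☉ = 3.048 − 4.83 = -1.782
L/L_☉ = 10^(−0.4 × -1.782) = 5.163

L/L_☉ ≈ 5.2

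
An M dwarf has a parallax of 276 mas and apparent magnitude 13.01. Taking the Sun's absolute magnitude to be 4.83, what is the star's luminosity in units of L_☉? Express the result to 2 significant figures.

L/L_☉ ≈ 7.0×10^-5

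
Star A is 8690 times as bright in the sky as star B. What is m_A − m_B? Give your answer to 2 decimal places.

Pogson: Δm = −2.5 log₁₀(ratio) = −2.5 log₁₀(8690) = −2.5 × 3.9390 = -9.848
Star A is brighter, so it has the smaller magnitude: the difference is negative.

m_A − m_B ≈ -9.85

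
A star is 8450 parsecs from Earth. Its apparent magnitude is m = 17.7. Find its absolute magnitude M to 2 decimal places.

5 log₁₀(d/10 pc) = 5 log₁₀(8450) − 5 = 14.634
M = m − 5 log₁₀(d/10) = 17.7 − 14.634 = 3.066

M ≈ 3.07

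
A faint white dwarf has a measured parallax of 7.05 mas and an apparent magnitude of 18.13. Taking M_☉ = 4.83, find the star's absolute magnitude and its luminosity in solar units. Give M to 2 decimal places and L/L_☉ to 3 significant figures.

d = 1/p = 1000/7.05 mas = 141.8 pc
M = m − 5 log₁₀ d + 5 = 18.13 − 5·2.1518 + 5 = 12.371
M − M_☉ = 12.371 − 4.83 = 7.541
L/L_☉ = 10^(−0.4 × 7.541) = 9.630×10^-4

M ≈ 12.37; L/L_☉ ≈ 9.63×10^-4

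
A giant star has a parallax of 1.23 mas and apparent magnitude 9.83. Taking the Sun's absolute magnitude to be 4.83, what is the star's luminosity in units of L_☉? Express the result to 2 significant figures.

d = 1/p = 1000/1.23 mas = 813.0 pc
M = m − 5 log₁₀ d + 5 = 9.83 − 5·2.9101 + 5 = 0.280
M − M_☉ = 0.280 − 4.83 = -4.550
L/L_☉ = 10^(−0.4 × -4.550) = 66.10

L/L_☉ ≈ 66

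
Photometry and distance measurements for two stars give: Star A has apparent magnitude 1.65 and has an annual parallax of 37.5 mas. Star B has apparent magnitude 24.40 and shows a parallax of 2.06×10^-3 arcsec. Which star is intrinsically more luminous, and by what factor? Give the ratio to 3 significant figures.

Star A: p = 37.5 mas = 0.0375″ → d = 1/p = 26.67 pc
Star A: M = m − 5 log₁₀ d + 5 = 1.65 − 5·1.4260 + 5 = -0.480
Star B: d = 1/p = 1/2.06×10^-3″ = 485.4 pc
Star B: M = m − 5 log₁₀ d + 5 = 24.40 − 5·2.6861 + 5 = 15.969
ΔM = M_A − M_B = -0.480 − (15.969) = -16.449; smaller M is more luminous → Star A.
L ratio = 10^(0.4 |ΔM|) = 10^6.580 = 3.799×10^6

Star A is more luminous, by a factor of 3.80×10^6.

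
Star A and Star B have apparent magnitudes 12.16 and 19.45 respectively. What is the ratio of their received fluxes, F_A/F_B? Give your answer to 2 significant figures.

F_A/F_B ≈ 820

Magnitude difference = -7.29
Flux ratio = 10^(−0.4 Δm) = 10^(−0.4 × -7.29) = 10^2.916 = 824.1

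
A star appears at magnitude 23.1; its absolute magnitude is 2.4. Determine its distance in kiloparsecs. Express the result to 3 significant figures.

d ≈ 138 kpc

μ = m − M = 20.700
m − M = 5 log₁₀ d − 5
log₁₀ d = (m − M)/5 + 1 = 5.1400
d = 10^5.1400 = 138000 pc
= 138.0 kpc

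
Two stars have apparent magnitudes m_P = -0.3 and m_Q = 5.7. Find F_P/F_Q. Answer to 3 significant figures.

F_P/F_Q ≈ 251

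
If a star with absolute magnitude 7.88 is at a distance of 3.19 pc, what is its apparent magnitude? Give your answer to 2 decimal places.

m ≈ 5.40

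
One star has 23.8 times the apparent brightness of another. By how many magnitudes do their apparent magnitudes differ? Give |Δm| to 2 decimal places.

|Δm| ≈ 3.44

Pogson: Δm = −2.5 log₁₀(ratio) = −2.5 log₁₀(23.8) = −2.5 × 1.3766 = -3.441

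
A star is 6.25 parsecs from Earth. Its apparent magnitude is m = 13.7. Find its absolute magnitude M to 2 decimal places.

M ≈ 14.72

5 log₁₀(d/10 pc) = 5 log₁₀(6.250) − 5 = -1.021
M = m − 5 log₁₀(d/10) = 13.7 + 1.021 = 14.721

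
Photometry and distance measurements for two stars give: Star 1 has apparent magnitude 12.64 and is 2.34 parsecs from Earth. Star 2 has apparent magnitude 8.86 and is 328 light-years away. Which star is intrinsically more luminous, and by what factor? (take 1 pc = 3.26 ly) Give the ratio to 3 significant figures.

Star 1: M = m − 5 log₁₀ d + 5 = 12.64 − 5·0.3692 + 5 = 15.794
Star 2: d = 328 ly / 3.26 = 100.6 pc
Star 2: M = m − 5 log₁₀ d + 5 = 8.86 − 5·2.0027 + 5 = 3.847
ΔM = M_1 − M_2 = 15.794 − (3.847) = 11.947; smaller M is more luminous → Star 2.
L ratio = 10^(0.4 |ΔM|) = 10^4.779 = 60100

Star 2 is more luminous, by a factor of 60100.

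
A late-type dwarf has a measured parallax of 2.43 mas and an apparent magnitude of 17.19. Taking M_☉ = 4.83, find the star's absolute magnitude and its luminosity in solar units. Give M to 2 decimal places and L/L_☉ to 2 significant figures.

d = 1/p = 1000/2.43 mas = 411.5 pc
M = m − 5 log₁₀ d + 5 = 17.19 − 5·2.6144 + 5 = 9.118
M − M_☉ = 9.118 − 4.83 = 4.288
L/L_☉ = 10^(−0.4 × 4.288) = 0.01927

M ≈ 9.12; L/L_☉ ≈ 0.019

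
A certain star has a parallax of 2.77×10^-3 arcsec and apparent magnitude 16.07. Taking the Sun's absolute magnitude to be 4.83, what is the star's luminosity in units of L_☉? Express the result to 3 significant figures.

L/L_☉ ≈ 0.0416

d = 1/p = 1/2.77×10^-3″ = 361.0 pc
M = m − 5 log₁₀ d + 5 = 16.07 − 5·2.5575 + 5 = 8.282
M − M_☉ = 8.282 − 4.83 = 3.452
L/L_☉ = 10^(−0.4 × 3.452) = 0.04159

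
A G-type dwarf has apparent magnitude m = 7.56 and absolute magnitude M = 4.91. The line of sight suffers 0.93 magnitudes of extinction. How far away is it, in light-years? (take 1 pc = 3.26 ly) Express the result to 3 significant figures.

d ≈ 72.0 ly

m − M = 5 log₁₀(d/10 pc) + A  ⇒  7.56 − (4.91) − 0.93 = 5 log₁₀(d/10)
1.720 = 5 log₁₀(d/10)
log₁₀ d = (m − M − A)/5 + 1 = 1.3440
d = 10^1.3440 = 22.08 pc
= 71.98 ly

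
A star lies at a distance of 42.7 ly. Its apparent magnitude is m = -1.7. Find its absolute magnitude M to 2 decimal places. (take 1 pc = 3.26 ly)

M ≈ -2.29

d = 42.7 ly / 3.26 = 13.10 pc
5 log₁₀(d/10 pc) = 5 log₁₀(13.10) − 5 = 0.586
M = m − 5 log₁₀(d/10) = -1.7 − 0.586 = -2.286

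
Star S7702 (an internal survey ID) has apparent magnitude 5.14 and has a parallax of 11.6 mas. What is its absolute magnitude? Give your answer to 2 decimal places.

M ≈ 0.46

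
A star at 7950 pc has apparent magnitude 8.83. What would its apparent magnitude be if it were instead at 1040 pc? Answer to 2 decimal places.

m ≈ 4.41

Flux ∝ 1/d², so Δm = 5 log₁₀(d₂/d₁) = 5 log₁₀(1040/7950) = -4.417
m₂ = m₁ + Δm = 8.83 + (-4.417) = 4.413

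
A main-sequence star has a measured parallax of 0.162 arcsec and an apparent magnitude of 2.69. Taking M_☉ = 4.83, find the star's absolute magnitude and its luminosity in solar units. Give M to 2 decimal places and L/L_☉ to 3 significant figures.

M ≈ 3.74; L/L_☉ ≈ 2.74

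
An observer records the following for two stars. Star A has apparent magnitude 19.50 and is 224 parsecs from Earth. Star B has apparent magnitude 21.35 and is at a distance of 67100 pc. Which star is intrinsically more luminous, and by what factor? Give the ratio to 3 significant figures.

Star A: M = m − 5 log₁₀ d + 5 = 19.50 − 5·2.3502 + 5 = 12.749
Star B: M = m − 5 log₁₀ d + 5 = 21.35 − 5·4.8267 + 5 = 2.216
ΔM = M_A − M_B = 12.749 − (2.216) = 10.532; smaller M is more luminous → Star B.
L ratio = 10^(0.4 |ΔM|) = 10^4.213 = 16330

Star B is more luminous, by a factor of 16300.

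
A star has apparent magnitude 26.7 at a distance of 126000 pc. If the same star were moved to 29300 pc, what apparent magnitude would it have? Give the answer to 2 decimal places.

m ≈ 23.53

Flux ∝ 1/d², so Δm = 5 log₁₀(d₂/d₁) = 5 log₁₀(29300/126000) = -3.168
m₂ = m₁ + Δm = 26.7 + (-3.168) = 23.532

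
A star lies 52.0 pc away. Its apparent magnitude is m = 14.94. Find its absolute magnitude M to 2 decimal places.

M ≈ 11.36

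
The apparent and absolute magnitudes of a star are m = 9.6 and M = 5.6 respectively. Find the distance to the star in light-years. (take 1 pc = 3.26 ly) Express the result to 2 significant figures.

d ≈ 210 ly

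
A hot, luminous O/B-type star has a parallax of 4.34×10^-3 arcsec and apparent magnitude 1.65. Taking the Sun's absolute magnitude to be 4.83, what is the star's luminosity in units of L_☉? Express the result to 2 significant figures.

L/L_☉ ≈ 9900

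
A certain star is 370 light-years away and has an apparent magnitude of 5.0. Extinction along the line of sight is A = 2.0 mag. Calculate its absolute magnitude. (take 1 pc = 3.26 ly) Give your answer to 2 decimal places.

d = 370 ly / 3.26 = 113.5 pc
5 log₁₀(d/10 pc) = 5 log₁₀(113.5) − 5 = 5.275
M = m − 5 log₁₀(d/10) − A = 5.0 − 5.275 − 2.0 = -2.275

M ≈ -2.27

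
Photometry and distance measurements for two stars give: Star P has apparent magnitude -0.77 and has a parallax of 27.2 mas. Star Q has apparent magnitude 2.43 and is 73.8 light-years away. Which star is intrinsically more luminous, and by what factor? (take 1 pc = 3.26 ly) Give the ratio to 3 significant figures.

Star P: p = 27.2 mas = 0.0272″ → d = 1/p = 36.76 pc
Star P: M = m − 5 log₁₀ d + 5 = -0.77 − 5·1.5654 + 5 = -3.597
Star Q: d = 73.8 ly / 3.26 = 22.64 pc
Star Q: M = m − 5 log₁₀ d + 5 = 2.43 − 5·1.3548 + 5 = 0.656
ΔM = M_P − M_Q = -3.597 − (0.656) = -4.253; smaller M is more luminous → Star P.
L ratio = 10^(0.4 |ΔM|) = 10^1.701 = 50.26

Star P is more luminous, by a factor of 50.3.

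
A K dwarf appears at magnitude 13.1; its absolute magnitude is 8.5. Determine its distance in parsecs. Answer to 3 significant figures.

d ≈ 83.2 pc

μ = m − M = 4.600
m − M = 5 log₁₀ d − 5
log₁₀ d = (m − M)/5 + 1 = 1.9200
d = 10^1.9200 = 83.18 pc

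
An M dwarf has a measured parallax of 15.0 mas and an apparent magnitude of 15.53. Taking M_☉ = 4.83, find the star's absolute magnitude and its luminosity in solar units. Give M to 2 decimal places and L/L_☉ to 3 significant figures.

d = 1/p = 1000/15.0 mas = 66.67 pc
M = m − 5 log₁₀ d + 5 = 15.53 − 5·1.8239 + 5 = 11.410
M − M_☉ = 11.410 − 4.83 = 6.580
L/L_☉ = 10^(−0.4 × 6.580) = 2.332×10^-3

M ≈ 11.41; L/L_☉ ≈ 2.33×10^-3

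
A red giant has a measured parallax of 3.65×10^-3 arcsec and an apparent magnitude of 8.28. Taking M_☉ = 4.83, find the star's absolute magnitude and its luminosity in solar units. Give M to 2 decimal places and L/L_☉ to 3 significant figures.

M ≈ 1.09; L/L_☉ ≈ 31.3

d = 1/p = 1/3.65×10^-3″ = 274.0 pc
M = m − 5 log₁₀ d + 5 = 8.28 − 5·2.4377 + 5 = 1.091
M − M_☉ = 1.091 − 4.83 = -3.739
L/L_☉ = 10^(−0.4 × -3.739) = 31.29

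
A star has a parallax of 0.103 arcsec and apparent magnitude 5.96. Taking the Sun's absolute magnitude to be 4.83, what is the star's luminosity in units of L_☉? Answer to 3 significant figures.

L/L_☉ ≈ 0.333

d = 1/p = 1/0.103″ = 9.709 pc
M = m − 5 log₁₀ d + 5 = 5.96 − 5·0.9872 + 5 = 6.024
M − M_☉ = 6.024 − 4.83 = 1.194
L/L_☉ = 10^(−0.4 × 1.194) = 0.3329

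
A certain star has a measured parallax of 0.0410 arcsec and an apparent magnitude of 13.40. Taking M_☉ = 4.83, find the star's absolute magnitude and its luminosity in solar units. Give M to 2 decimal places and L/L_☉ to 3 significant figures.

M ≈ 11.46; L/L_☉ ≈ 2.22×10^-3

d = 1/p = 1/0.0410″ = 24.39 pc
M = m − 5 log₁₀ d + 5 = 13.40 − 5·1.3872 + 5 = 11.464
M − M_☉ = 11.464 − 4.83 = 6.634
L/L_☉ = 10^(−0.4 × 6.634) = 2.220×10^-3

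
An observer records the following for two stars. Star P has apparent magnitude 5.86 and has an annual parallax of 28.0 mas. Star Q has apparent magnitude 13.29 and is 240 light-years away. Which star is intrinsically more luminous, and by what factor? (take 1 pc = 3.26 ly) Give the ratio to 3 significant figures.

Star P: p = 28.0 mas = 0.0280″ → d = 1/p = 35.71 pc
Star P: M = m − 5 log₁₀ d + 5 = 5.86 − 5·1.5528 + 5 = 3.096
Star Q: d = 240 ly / 3.26 = 73.62 pc
Star Q: M = m − 5 log₁₀ d + 5 = 13.29 − 5·1.8670 + 5 = 8.955
ΔM = M_P − M_Q = 3.096 − (8.955) = -5.859; smaller M is more luminous → Star P.
L ratio = 10^(0.4 |ΔM|) = 10^2.344 = 220.6

Star P is more luminous, by a factor of 221.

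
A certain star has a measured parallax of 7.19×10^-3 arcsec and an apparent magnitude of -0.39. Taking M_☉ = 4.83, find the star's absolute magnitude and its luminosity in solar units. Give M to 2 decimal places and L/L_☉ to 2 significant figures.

M ≈ -6.11; L/L_☉ ≈ 24000

d = 1/p = 1/7.19×10^-3″ = 139.1 pc
M = m − 5 log₁₀ d + 5 = -0.39 − 5·2.1433 + 5 = -6.106
M − M_☉ = -6.106 − 4.83 = -10.936
L/L_☉ = 10^(−0.4 × -10.936) = 23690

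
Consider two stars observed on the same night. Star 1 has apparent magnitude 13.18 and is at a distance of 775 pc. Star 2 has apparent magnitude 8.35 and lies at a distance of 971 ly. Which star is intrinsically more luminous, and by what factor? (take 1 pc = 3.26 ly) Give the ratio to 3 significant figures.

Star 2 is more luminous, by a factor of 12.6.

Star 1: M = m − 5 log₁₀ d + 5 = 13.18 − 5·2.8893 + 5 = 3.733
Star 2: d = 971 ly / 3.26 = 297.9 pc
Star 2: M = m − 5 log₁₀ d + 5 = 8.35 − 5·2.4740 + 5 = 0.980
ΔM = M_1 − M_2 = 3.733 − (0.980) = 2.753; smaller M is more luminous → Star 2.
L ratio = 10^(0.4 |ΔM|) = 10^1.101 = 12.63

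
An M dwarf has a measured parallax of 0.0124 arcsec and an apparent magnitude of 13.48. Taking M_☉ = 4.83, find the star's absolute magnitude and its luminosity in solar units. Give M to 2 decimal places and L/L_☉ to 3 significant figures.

M ≈ 8.95; L/L_☉ ≈ 0.0226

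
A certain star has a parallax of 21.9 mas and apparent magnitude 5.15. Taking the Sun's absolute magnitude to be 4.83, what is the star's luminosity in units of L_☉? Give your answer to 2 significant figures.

L/L_☉ ≈ 16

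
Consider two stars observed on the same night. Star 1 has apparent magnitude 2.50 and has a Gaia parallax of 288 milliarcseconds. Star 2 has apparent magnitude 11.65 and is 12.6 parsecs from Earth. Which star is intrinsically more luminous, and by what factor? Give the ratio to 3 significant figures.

Star 1 is more luminous, by a factor of 347.

Star 1: p = 288 mas = 0.288″ → d = 1/p = 3.472 pc
Star 1: M = m − 5 log₁₀ d + 5 = 2.50 − 5·0.5406 + 5 = 4.797
Star 2: M = m − 5 log₁₀ d + 5 = 11.65 − 5·1.1004 + 5 = 11.148
ΔM = M_1 − M_2 = 4.797 − (11.148) = -6.351; smaller M is more luminous → Star 1.
L ratio = 10^(0.4 |ΔM|) = 10^2.540 = 347.1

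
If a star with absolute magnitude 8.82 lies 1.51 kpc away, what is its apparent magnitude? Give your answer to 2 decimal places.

m ≈ 19.71

d = 1.51 kpc = 1510 pc
m = M + 5 log₁₀ d − 5 = 8.82 + 5·3.1790 − 5 = 19.715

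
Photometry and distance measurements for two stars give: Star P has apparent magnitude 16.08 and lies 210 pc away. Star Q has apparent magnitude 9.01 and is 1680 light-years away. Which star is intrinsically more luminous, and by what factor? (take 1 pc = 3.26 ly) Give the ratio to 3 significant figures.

Star Q is more luminous, by a factor of 4050.

Star P: M = m − 5 log₁₀ d + 5 = 16.08 − 5·2.3222 + 5 = 9.469
Star Q: d = 1680 ly / 3.26 = 515.3 pc
Star Q: M = m − 5 log₁₀ d + 5 = 9.01 − 5·2.7121 + 5 = 0.450
ΔM = M_P − M_Q = 9.469 − (0.450) = 9.019; smaller M is more luminous → Star Q.
L ratio = 10^(0.4 |ΔM|) = 10^3.608 = 4053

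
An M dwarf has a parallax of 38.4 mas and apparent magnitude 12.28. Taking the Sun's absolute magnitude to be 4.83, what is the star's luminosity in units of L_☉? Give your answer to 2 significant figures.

d = 1/p = 1000/38.4 mas = 26.04 pc
M = m − 5 log₁₀ d + 5 = 12.28 − 5·1.4157 + 5 = 10.202
M − M_☉ = 10.202 − 4.83 = 5.372
L/L_☉ = 10^(−0.4 × 5.372) = 7.101×10^-3

L/L_☉ ≈ 7.1×10^-3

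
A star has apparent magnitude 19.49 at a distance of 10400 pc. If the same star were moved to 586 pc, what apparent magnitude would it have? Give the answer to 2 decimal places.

Flux ∝ 1/d², so Δm = 5 log₁₀(d₂/d₁) = 5 log₁₀(586/10400) = -6.246
m₂ = m₁ + Δm = 19.49 + (-6.246) = 13.244

m ≈ 13.24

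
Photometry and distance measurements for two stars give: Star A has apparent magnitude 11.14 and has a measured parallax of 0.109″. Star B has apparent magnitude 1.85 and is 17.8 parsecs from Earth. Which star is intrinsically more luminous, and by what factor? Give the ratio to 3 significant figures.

Star B is more luminous, by a factor of 19600.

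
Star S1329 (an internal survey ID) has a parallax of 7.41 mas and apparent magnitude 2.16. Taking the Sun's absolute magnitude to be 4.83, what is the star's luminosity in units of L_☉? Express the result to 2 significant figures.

L/L_☉ ≈ 2100

d = 1/p = 1000/7.41 mas = 135.0 pc
M = m − 5 log₁₀ d + 5 = 2.16 − 5·2.1302 + 5 = -3.491
M − M_☉ = -3.491 − 4.83 = -8.321
L/L_☉ = 10^(−0.4 × -8.321) = 2130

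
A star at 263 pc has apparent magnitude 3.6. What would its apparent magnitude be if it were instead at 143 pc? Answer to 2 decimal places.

m ≈ 2.28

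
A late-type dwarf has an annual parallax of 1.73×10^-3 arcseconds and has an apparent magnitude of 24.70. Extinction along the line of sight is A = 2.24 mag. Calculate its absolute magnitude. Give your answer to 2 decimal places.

M ≈ 13.65

d = 1/p = 1/1.73×10^-3″ = 578.0 pc
5 log₁₀(d/10 pc) = 5 log₁₀(578.0) − 5 = 8.810
M = m − 5 log₁₀(d/10) − A = 24.70 − 8.810 − 2.24 = 13.650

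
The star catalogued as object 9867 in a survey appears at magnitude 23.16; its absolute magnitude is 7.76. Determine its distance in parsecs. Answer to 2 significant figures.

d ≈ 12000 pc

μ = m − M = 15.400
m − M = 5 log₁₀ d − 5
log₁₀ d = (m − M)/5 + 1 = 4.0800
d = 10^4.0800 = 12020 pc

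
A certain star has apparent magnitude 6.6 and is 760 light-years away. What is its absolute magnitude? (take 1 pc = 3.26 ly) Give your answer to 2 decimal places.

M ≈ -0.24

d = 760 ly / 3.26 = 233.1 pc
5 log₁₀(d/10 pc) = 5 log₁₀(233.1) − 5 = 6.838
M = m − 5 log₁₀(d/10) = 6.6 − 6.838 = -0.238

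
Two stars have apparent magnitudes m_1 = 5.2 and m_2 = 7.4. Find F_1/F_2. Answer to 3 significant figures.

F_1/F_2 ≈ 7.59

Δm = 5.2 − (7.4) = -2.2
Flux ratio = 10^(−0.4 Δm) = 10^(−0.4 × -2.2) = 10^0.880 = 7.586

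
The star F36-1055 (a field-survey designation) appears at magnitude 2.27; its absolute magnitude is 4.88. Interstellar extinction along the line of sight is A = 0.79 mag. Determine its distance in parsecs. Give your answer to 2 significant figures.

m − M = 5 log₁₀(d/10 pc) + A  ⇒  2.27 − (4.88) − 0.79 = 5 log₁₀(d/10)
-3.400 = 5 log₁₀(d/10)
log₁₀ d = (m − M − A)/5 + 1 = 0.3200
d = 10^0.3200 = 2.089 pc

d ≈ 2.1 pc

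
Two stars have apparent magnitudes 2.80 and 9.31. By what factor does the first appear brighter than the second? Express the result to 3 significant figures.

402

Δm = 2.80 − (9.31) = -6.51
Flux ratio = 10^(−0.4 Δm) = 10^(−0.4 × -6.51) = 10^2.604 = 401.8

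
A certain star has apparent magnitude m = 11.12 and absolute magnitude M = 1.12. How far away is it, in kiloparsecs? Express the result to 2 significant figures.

d ≈ 1.0 kpc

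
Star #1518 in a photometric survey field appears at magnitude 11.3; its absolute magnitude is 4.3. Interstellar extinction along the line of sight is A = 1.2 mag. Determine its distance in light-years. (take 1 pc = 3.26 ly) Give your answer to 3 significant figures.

m − M = 5 log₁₀(d/10 pc) + A  ⇒  11.3 − (4.3) − 1.2 = 5 log₁₀(d/10)
5.800 = 5 log₁₀(d/10)
log₁₀ d = (m − M − A)/5 + 1 = 2.1600
d = 10^2.1600 = 144.5 pc
= 471.2 ly

d ≈ 471 ly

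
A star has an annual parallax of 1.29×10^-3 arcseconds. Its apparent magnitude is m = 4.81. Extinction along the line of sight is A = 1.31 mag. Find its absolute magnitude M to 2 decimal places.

M ≈ -5.95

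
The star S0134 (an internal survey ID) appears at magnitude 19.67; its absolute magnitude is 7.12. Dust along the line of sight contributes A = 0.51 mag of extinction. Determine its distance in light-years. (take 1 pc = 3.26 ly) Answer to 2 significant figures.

d ≈ 8300 ly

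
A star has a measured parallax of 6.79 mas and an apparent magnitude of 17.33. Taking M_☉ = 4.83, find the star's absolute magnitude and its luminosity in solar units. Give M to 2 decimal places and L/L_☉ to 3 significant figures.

d = 1/p = 1000/6.79 mas = 147.3 pc
M = m − 5 log₁₀ d + 5 = 17.33 − 5·2.1681 + 5 = 11.489
M − M_☉ = 11.489 − 4.83 = 6.659
L/L_☉ = 10^(−0.4 × 6.659) = 2.169×10^-3

M ≈ 11.49; L/L_☉ ≈ 2.17×10^-3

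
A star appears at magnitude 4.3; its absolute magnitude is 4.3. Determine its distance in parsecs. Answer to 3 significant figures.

d ≈ 10.0 pc

μ = m − M = 0.000
m − M = 5 log₁₀ d − 5
log₁₀ d = (m − M)/5 + 1 = 1.0000
d = 10^1.0000 = 10.00 pc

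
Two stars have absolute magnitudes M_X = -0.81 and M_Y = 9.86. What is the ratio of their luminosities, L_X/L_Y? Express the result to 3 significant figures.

L_X/L_Y ≈ 18500

ΔM = M_X − M_Y = -10.67
L_X/L_Y = 10^(−0.4 ΔM) = 10^4.268 = 18540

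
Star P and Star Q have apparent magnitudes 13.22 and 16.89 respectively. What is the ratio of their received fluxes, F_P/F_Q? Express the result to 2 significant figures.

F_P/F_Q ≈ 29

Δm = 13.22 − (16.89) = -3.67
Flux ratio = 10^(−0.4 Δm) = 10^(−0.4 × -3.67) = 10^1.468 = 29.38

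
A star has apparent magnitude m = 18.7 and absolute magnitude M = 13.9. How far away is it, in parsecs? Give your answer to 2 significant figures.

d ≈ 91 pc

μ = m − M = 4.800
m − M = 5 log₁₀ d − 5
log₁₀ d = (m − M)/5 + 1 = 1.9600
d = 10^1.9600 = 91.20 pc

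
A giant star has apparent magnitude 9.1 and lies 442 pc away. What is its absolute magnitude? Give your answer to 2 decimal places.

M ≈ 0.87

5 log₁₀(d/10 pc) = 5 log₁₀(442.0) − 5 = 8.227
M = m − 5 log₁₀(d/10) = 9.1 − 8.227 = 0.873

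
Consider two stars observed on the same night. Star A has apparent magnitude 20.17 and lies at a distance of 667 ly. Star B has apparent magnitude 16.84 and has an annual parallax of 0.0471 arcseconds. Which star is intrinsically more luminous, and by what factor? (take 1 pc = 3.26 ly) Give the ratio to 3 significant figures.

Star A is more luminous, by a factor of 4.32.

Star A: d = 667 ly / 3.26 = 204.6 pc
Star A: M = m − 5 log₁₀ d + 5 = 20.17 − 5·2.3109 + 5 = 13.615
Star B: d = 1/p = 1/0.0471″ = 21.23 pc
Star B: M = m − 5 log₁₀ d + 5 = 16.84 − 5·1.3270 + 5 = 15.205
ΔM = M_A − M_B = 13.615 − (15.205) = -1.590; smaller M is more luminous → Star A.
L ratio = 10^(0.4 |ΔM|) = 10^0.636 = 4.324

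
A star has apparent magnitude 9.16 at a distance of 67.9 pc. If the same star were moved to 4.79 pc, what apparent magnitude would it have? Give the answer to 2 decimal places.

Flux ∝ 1/d², so Δm = 5 log₁₀(d₂/d₁) = 5 log₁₀(4.79/67.9) = -5.758
m₂ = m₁ + Δm = 9.16 + (-5.758) = 3.402

m ≈ 3.40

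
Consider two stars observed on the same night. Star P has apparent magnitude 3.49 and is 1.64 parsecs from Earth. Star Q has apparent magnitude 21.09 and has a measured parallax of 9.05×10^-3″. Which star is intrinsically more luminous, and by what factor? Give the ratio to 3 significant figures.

Star P: M = m − 5 log₁₀ d + 5 = 3.49 − 5·0.2148 + 5 = 7.416
Star Q: d = 1/p = 1/9.05×10^-3″ = 110.5 pc
Star Q: M = m − 5 log₁₀ d + 5 = 21.09 − 5·2.0434 + 5 = 15.873
ΔM = M_P − M_Q = 7.416 − (15.873) = -8.457; smaller M is more luminous → Star P.
L ratio = 10^(0.4 |ΔM|) = 10^3.383 = 2415

Star P is more luminous, by a factor of 2420.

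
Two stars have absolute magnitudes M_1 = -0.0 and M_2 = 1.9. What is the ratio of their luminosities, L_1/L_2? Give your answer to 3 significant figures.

L_1/L_2 ≈ 5.75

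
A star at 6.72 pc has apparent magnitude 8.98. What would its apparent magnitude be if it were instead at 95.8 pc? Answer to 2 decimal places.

Flux ∝ 1/d², so Δm = 5 log₁₀(d₂/d₁) = 5 log₁₀(95.8/6.72) = 5.770
m₂ = m₁ + Δm = 8.98 + (5.770) = 14.750

m ≈ 14.75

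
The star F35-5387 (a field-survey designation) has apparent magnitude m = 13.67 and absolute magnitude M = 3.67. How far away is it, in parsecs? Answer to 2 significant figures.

d ≈ 1000 pc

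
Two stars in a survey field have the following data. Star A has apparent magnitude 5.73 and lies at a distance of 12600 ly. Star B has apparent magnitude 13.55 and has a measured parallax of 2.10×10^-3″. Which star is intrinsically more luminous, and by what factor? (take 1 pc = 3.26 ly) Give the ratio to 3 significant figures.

Star A: d = 12600 ly / 3.26 = 3865 pc
Star A: M = m − 5 log₁₀ d + 5 = 5.73 − 5·3.5872 + 5 = -7.206
Star B: d = 1/p = 1/2.10×10^-3″ = 476.2 pc
Star B: M = m − 5 log₁₀ d + 5 = 13.55 − 5·2.6778 + 5 = 5.161
ΔM = M_A − M_B = -7.206 − (5.161) = -12.367; smaller M is more luminous → Star A.
L ratio = 10^(0.4 |ΔM|) = 10^4.947 = 88460

Star A is more luminous, by a factor of 88500.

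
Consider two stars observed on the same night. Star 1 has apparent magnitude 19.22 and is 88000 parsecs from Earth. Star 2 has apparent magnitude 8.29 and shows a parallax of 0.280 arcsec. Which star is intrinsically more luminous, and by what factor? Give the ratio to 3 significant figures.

Star 1: M = m − 5 log₁₀ d + 5 = 19.22 − 5·4.9445 + 5 = -0.502
Star 2: d = 1/p = 1/0.280″ = 3.571 pc
Star 2: M = m − 5 log₁₀ d + 5 = 8.29 − 5·0.5528 + 5 = 10.526
ΔM = M_1 − M_2 = -0.502 − (10.526) = -11.028; smaller M is more luminous → Star 1.
L ratio = 10^(0.4 |ΔM|) = 10^4.411 = 25780

Star 1 is more luminous, by a factor of 25800.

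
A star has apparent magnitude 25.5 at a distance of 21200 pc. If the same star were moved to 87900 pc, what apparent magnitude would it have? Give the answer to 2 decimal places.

Flux ∝ 1/d², so Δm = 5 log₁₀(d₂/d₁) = 5 log₁₀(87900/21200) = 3.088
m₂ = m₁ + Δm = 25.5 + (3.088) = 28.588

m ≈ 28.59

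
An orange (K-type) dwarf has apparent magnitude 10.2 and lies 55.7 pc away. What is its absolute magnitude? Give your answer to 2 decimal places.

5 log₁₀(d/10 pc) = 5 log₁₀(55.70) − 5 = 3.729
M = m − 5 log₁₀(d/10) = 10.2 − 3.729 = 6.471

M ≈ 6.47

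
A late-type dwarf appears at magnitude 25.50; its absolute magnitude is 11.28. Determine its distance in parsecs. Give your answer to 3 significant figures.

μ = m − M = 14.220
m − M = 5 log₁₀ d − 5
log₁₀ d = (m − M)/5 + 1 = 3.8440
d = 10^3.8440 = 6982 pc

d ≈ 6980 pc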